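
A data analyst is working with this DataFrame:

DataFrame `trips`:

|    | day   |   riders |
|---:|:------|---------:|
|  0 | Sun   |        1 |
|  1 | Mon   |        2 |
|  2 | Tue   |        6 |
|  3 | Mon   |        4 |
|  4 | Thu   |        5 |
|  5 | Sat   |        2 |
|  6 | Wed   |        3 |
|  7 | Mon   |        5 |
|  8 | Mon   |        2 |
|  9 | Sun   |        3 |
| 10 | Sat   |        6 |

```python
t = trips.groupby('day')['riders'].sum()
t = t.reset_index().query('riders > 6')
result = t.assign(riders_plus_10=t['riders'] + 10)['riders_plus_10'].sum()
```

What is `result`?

group by day, sum of riders:
day
Mon    13
Sat     8
Sun     4
Thu     5
Tue     6
Wed     3
Name: riders, dtype: int64
reset_index():
   day  riders
0  Mon      13
1  Sat       8
2  Sun       4
3  Thu       5
4  Tue       6
5  Wed       3
filter rows where riders > 6:
   day  riders
0  Mon      13
1  Sat       8
add column riders_plus_10 = t['riders'] + 10:
   day  riders  riders_plus_10
0  Mon      13              23
1  Sat       8              18
The sum of column 'riders_plus_10' is 41.

41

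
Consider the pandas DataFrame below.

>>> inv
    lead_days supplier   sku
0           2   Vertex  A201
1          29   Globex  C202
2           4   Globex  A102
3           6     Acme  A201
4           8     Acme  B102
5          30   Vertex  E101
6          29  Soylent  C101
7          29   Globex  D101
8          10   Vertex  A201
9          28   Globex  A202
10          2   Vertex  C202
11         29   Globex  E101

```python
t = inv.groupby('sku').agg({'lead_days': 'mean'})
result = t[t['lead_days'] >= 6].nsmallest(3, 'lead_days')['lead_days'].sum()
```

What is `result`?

29.5

group by sku, mean of lead_days:
      lead_days
sku            
A102        4.0
A201        6.0
A202       28.0
B102        8.0
C101       29.0
C202       15.5
D101       29.0
E101       29.5
filter rows where lead_days >= 6:
      lead_days
sku            
A201        6.0
A202       28.0
B102        8.0
C101       29.0
C202       15.5
D101       29.0
E101       29.5
take 3 rows with smallest lead_days:
      lead_days
sku            
A201        6.0
B102        8.0
C202       15.5
Hence 29.5.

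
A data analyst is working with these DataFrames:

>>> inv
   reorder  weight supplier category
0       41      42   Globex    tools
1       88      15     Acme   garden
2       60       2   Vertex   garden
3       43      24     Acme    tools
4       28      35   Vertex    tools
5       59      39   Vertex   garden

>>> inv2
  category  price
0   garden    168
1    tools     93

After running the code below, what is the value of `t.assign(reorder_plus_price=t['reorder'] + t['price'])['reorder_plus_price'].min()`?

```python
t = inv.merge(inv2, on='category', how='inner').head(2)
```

134

merge on 'category' (how='inner') → 6 rows:
   reorder  weight supplier category  price
0       41      42   Globex    tools     93
1       88      15     Acme   garden    168
2       60       2   Vertex   garden    168
3       43      24     Acme    tools     93
4       28      35   Vertex    tools     93
5       59      39   Vertex   garden    168
take first 2 rows:
   reorder  weight supplier category  price
0       41      42   Globex    tools     93
1       88      15     Acme   garden    168
add column reorder_plus_price = t['reorder'] + t['price']:
   reorder  weight supplier category  price  reorder_plus_price
0       41      42   Globex    tools     93                 134
1       88      15     Acme   garden    168                 256
Reading off the min of column 'reorder_plus_price', we get 134.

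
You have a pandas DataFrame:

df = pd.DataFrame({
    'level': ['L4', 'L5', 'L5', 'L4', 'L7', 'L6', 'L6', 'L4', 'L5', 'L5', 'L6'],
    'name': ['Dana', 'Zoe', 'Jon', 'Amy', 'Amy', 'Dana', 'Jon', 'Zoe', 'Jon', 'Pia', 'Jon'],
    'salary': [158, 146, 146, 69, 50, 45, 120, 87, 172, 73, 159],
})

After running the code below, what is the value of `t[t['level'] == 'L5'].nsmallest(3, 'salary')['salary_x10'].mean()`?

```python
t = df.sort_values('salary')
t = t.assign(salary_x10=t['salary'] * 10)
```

1216.66666667

sort by salary:
   level  name  salary
5     L6  Dana      45
4     L7   Amy      50
3     L4   Amy      69
9     L5   Pia      73
7     L4   Zoe      87
6     L6   Jon     120
1     L5   Zoe     146
2     L5   Jon     146
0     L4  Dana     158
10    L6   Jon     159
8     L5   Jon     172
add column salary_x10 = t['salary'] * 10:
   level  name  salary  salary_x10
5     L6  Dana      45         450
4     L7   Amy      50         500
3     L4   Amy      69         690
9     L5   Pia      73         730
7     L4   Zoe      87         870
6     L6   Jon     120        1200
1     L5   Zoe     146        1460
2     L5   Jon     146        1460
0     L4  Dana     158        1580
10    L6   Jon     159        1590
8     L5   Jon     172        1720
filter rows where level == 'L5':
  level name  salary  salary_x10
9    L5  Pia      73         730
1    L5  Zoe     146        1460
2    L5  Jon     146        1460
8    L5  Jon     172        1720
take 3 rows with smallest salary:
  level name  salary  salary_x10
9    L5  Pia      73         730
1    L5  Zoe     146        1460
2    L5  Jon     146        1460
Then the mean of column 'salary_x10': 1216.66666667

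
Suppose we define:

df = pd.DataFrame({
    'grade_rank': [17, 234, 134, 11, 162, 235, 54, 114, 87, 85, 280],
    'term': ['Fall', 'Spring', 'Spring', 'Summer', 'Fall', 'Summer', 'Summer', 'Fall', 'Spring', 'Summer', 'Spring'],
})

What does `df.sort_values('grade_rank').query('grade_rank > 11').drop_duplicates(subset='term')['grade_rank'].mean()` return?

sort by grade_rank:
    grade_rank    term
3           11  Summer
0           17    Fall
6           54  Summer
9           85  Summer
8           87  Spring
7          114    Fall
2          134  Spring
4          162    Fall
1          234  Spring
5          235  Summer
10         280  Spring
filter rows where grade_rank > 11:
    grade_rank    term
0           17    Fall
6           54  Summer
9           85  Summer
8           87  Spring
7          114    Fall
2          134  Spring
4          162    Fall
1          234  Spring
5          235  Summer
10         280  Spring
drop duplicate term (keep=first):
   grade_rank    term
0          17    Fall
6          54  Summer
8          87  Spring

52.6666666667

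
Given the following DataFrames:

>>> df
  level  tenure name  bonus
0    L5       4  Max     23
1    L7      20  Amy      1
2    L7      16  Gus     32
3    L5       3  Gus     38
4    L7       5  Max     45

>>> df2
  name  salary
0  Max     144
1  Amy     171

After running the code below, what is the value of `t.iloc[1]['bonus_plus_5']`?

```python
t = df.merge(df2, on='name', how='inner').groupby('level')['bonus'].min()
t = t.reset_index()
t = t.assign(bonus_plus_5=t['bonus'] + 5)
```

6

merge on 'name' (how='inner') → 3 rows:
  level  tenure name  bonus  salary
0    L5       4  Max     23     144
1    L7      20  Amy      1     171
2    L7       5  Max     45     144
group by level, min of bonus:
level
L5    23
L7     1
Name: bonus, dtype: int64
reset_index():
  level  bonus
0    L5     23
1    L7      1
add column bonus_plus_5 = t['bonus'] + 5:
  level  bonus  bonus_plus_5
0    L5     23            28
1    L7      1             6
Then the value at position 1, column 'bonus_plus_5': 6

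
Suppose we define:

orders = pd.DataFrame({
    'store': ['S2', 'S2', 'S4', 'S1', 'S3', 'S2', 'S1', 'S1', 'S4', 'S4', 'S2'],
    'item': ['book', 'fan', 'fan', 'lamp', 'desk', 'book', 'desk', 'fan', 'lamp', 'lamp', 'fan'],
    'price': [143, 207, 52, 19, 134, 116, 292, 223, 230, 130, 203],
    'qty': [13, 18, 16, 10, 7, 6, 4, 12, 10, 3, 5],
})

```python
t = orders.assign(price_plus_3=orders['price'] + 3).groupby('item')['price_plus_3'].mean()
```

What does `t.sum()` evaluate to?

add column price_plus_3 = orders['price'] + 3:
   store  item  price  qty  price_plus_3
0     S2  book    143   13           146
1     S2   fan    207   18           210
2     S4   fan     52   16            55
3     S1  lamp     19   10            22
4     S3  desk    134    7           137
5     S2  book    116    6           119
6     S1  desk    292    4           295
7     S1   fan    223   12           226
8     S4  lamp    230   10           233
9     S4  lamp    130    3           133
10    S2   fan    203    5           206
group by item, mean of price_plus_3:
item
book    132.500000
desk    216.000000
fan     174.250000
lamp    129.333333
Name: price_plus_3, dtype: float64
The sum of the resulting series is 652.083333333.

652.083333333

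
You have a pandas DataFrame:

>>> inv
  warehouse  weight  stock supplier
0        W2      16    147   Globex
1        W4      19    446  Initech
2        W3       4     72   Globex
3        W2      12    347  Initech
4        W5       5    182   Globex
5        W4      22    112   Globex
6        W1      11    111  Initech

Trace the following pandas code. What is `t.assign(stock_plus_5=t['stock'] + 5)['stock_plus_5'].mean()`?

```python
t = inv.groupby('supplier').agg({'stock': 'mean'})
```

219.791666667

group by supplier, mean of stock:
               stock
supplier            
Globex    128.250000
Initech   301.333333
add column stock_plus_5 = t['stock'] + 5:
               stock  stock_plus_5
supplier                          
Globex    128.250000    133.250000
Initech   301.333333    306.333333
So mean() = 219.791666667.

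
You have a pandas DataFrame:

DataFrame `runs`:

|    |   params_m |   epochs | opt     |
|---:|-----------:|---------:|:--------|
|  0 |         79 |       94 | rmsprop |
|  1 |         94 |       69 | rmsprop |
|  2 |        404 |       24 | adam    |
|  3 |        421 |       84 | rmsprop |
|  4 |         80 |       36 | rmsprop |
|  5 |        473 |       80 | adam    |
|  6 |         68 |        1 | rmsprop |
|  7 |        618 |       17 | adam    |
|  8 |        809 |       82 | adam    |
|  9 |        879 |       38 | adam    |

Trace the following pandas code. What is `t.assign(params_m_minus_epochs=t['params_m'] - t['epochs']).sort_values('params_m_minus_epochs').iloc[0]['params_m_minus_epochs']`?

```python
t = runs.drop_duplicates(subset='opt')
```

drop duplicate opt (keep=first):
   params_m  epochs      opt
0        79      94  rmsprop
2       404      24     adam
add column params_m_minus_epochs = t['params_m'] - t['epochs']:
   params_m  epochs      opt  params_m_minus_epochs
0        79      94  rmsprop                    -15
2       404      24     adam                    380
sort by params_m_minus_epochs:
   params_m  epochs      opt  params_m_minus_epochs
0        79      94  rmsprop                    -15
2       404      24     adam                    380
value at position 0, column 'params_m_minus_epochs' → -15

-15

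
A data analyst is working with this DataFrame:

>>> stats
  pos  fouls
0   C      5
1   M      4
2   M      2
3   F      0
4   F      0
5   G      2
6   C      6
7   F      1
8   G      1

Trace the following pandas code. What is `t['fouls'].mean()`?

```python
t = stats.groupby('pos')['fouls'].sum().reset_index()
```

group by pos, sum of fouls:
pos
C    11
F     1
G     3
M     6
Name: fouls, dtype: int64
reset_index():
  pos  fouls
0   C     11
1   F      1
2   G      3
3   M      6
Then the mean of column 'fouls': 5.25

5.25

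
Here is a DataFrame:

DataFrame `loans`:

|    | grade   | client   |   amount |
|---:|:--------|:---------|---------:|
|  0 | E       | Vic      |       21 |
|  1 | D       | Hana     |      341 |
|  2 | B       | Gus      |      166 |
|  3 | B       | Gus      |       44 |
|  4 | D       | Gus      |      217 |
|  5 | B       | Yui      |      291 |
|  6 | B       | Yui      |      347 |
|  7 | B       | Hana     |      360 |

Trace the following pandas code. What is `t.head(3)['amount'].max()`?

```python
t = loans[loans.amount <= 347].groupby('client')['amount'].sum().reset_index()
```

427

filter rows where amount <= 347:
  grade client  amount
0     E    Vic      21
1     D   Hana     341
2     B    Gus     166
3     B    Gus      44
4     D    Gus     217
5     B    Yui     291
6     B    Yui     347
group by client, sum of amount:
client
Gus     427
Hana    341
Vic      21
Yui     638
Name: amount, dtype: int64
reset_index():
  client  amount
0    Gus     427
1   Hana     341
2    Vic      21
3    Yui     638
take first 3 rows:
  client  amount
0    Gus     427
1   Hana     341
2    Vic      21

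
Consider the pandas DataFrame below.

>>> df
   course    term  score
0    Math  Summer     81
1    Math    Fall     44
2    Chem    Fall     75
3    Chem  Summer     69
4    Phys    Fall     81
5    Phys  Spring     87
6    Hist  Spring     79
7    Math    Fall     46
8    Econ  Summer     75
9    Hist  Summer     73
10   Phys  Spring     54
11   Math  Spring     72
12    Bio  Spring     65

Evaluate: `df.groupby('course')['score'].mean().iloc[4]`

group by course, mean of score:
course
Bio     65.00
Chem    72.00
Econ    75.00
Hist    76.00
Math    60.75
Phys    74.00
Name: score, dtype: float64
Taking the value at position 4 gives 60.75.

60.75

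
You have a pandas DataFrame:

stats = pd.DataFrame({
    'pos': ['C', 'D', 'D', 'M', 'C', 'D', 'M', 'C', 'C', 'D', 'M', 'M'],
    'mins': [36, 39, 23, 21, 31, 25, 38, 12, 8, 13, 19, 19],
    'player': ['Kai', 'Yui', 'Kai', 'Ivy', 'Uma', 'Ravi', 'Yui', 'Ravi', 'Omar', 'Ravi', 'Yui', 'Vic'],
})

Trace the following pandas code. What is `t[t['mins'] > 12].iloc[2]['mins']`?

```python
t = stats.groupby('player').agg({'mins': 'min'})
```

group by player, min of mins:
        mins
player      
Ivy       21
Kai       23
Omar       8
Ravi      12
Uma       31
Vic       19
Yui       19
filter rows where mins > 12:
        mins
player      
Ivy       21
Kai       23
Uma       31
Vic       19
Yui       19

31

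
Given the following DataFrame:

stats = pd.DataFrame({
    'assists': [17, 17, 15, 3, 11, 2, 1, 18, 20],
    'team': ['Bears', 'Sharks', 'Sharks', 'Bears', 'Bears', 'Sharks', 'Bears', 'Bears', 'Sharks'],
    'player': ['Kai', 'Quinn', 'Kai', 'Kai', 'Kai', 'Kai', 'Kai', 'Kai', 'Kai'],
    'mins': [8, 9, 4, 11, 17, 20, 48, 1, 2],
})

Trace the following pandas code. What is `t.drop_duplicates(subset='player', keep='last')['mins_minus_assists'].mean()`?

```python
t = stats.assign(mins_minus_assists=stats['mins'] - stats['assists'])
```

add column mins_minus_assists = stats['mins'] - stats['assists']:
   assists    team player  mins  mins_minus_assists
0       17   Bears    Kai     8                  -9
1       17  Sharks  Quinn     9                  -8
2       15  Sharks    Kai     4                 -11
3        3   Bears    Kai    11                   8
4       11   Bears    Kai    17                   6
5        2  Sharks    Kai    20                  18
6        1   Bears    Kai    48                  47
7       18   Bears    Kai     1                 -17
8       20  Sharks    Kai     2                 -18
drop duplicate player (keep=last):
   assists    team player  mins  mins_minus_assists
1       17  Sharks  Quinn     9                  -8
8       20  Sharks    Kai     2                 -18

-13.0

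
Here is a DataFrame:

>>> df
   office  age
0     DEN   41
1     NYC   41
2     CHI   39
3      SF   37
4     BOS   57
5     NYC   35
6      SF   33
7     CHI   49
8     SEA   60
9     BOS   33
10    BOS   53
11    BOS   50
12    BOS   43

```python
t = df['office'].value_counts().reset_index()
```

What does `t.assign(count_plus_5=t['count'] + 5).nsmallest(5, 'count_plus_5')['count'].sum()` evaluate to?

8

value_counts of office:
office
BOS    5
NYC    2
CHI    2
SF     2
DEN    1
SEA    1
Name: count, dtype: int64
reset_index():
  office  count
0    BOS      5
1    NYC      2
2    CHI      2
3     SF      2
4    DEN      1
5    SEA      1
add column count_plus_5 = t['count'] + 5:
  office  count  count_plus_5
0    BOS      5            10
1    NYC      2             7
2    CHI      2             7
3     SF      2             7
4    DEN      1             6
5    SEA      1             6
take 5 rows with smallest count_plus_5:
  office  count  count_plus_5
4    DEN      1             6
5    SEA      1             6
1    NYC      2             7
2    CHI      2             7
3     SF      2             7
Taking the sum of column 'count' gives 8.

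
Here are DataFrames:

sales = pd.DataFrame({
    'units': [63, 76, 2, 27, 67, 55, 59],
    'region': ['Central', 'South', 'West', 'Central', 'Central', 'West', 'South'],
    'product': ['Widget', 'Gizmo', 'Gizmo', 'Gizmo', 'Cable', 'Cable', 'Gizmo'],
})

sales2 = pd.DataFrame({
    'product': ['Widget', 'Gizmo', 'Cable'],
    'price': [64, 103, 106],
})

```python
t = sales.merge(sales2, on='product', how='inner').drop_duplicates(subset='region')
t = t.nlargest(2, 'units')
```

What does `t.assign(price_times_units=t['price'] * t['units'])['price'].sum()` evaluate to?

167

merge on 'product' (how='inner') → 7 rows:
   units   region product  price
0     63  Central  Widget     64
1     76    South   Gizmo    103
2      2     West   Gizmo    103
3     27  Central   Gizmo    103
4     67  Central   Cable    106
5     55     West   Cable    106
6     59    South   Gizmo    103
drop duplicate region (keep=first):
   units   region product  price
0     63  Central  Widget     64
1     76    South   Gizmo    103
2      2     West   Gizmo    103
take 2 rows with largest units:
   units   region product  price
1     76    South   Gizmo    103
0     63  Central  Widget     64
add column price_times_units = t['price'] * t['units']:
   units   region product  price  price_times_units
1     76    South   Gizmo    103               7828
0     63  Central  Widget     64               4032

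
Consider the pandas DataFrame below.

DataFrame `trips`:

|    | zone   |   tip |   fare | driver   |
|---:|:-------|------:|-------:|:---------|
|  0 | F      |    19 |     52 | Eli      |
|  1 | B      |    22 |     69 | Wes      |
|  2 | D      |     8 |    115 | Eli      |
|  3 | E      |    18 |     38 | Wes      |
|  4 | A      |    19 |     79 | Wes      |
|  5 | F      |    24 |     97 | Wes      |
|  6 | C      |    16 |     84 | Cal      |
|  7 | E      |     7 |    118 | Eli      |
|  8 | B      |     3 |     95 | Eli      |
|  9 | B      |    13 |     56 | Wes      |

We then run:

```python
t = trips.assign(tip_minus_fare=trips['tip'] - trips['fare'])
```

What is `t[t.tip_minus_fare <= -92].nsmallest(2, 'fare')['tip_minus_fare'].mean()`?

-99.5

add column tip_minus_fare = trips['tip'] - trips['fare']:
  zone  tip  fare driver  tip_minus_fare
0    F   19    52    Eli             -33
1    B   22    69    Wes             -47
2    D    8   115    Eli            -107
3    E   18    38    Wes             -20
4    A   19    79    Wes             -60
5    F   24    97    Wes             -73
6    C   16    84    Cal             -68
7    E    7   118    Eli            -111
8    B    3    95    Eli             -92
9    B   13    56    Wes             -43
filter rows where tip_minus_fare <= -92:
  zone  tip  fare driver  tip_minus_fare
2    D    8   115    Eli            -107
7    E    7   118    Eli            -111
8    B    3    95    Eli             -92
take 2 rows with smallest fare:
  zone  tip  fare driver  tip_minus_fare
8    B    3    95    Eli             -92
2    D    8   115    Eli            -107
Then the mean of column 'tip_minus_fare': -99.5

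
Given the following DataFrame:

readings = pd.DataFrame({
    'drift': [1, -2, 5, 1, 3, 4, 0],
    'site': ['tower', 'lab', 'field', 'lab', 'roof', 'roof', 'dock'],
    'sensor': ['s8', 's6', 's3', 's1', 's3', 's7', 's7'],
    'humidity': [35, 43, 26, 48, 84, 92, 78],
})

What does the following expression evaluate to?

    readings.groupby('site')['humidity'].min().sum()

group by site, min of humidity:
site
dock     78
field    26
lab      43
roof     84
tower    35
Name: humidity, dtype: int64

266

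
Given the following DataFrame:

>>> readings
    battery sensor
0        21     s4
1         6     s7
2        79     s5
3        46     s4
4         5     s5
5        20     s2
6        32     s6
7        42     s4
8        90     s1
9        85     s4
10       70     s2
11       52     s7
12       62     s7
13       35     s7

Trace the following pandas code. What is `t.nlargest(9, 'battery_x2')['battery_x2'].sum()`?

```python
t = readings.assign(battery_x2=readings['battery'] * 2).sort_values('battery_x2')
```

add column battery_x2 = readings['battery'] * 2:
    battery sensor  battery_x2
0        21     s4          42
1         6     s7          12
2        79     s5         158
3        46     s4          92
4         5     s5          10
5        20     s2          40
6        32     s6          64
7        42     s4          84
8        90     s1         180
9        85     s4         170
10       70     s2         140
11       52     s7         104
12       62     s7         124
13       35     s7          70
sort by battery_x2:
    battery sensor  battery_x2
4         5     s5          10
1         6     s7          12
5        20     s2          40
0        21     s4          42
6        32     s6          64
13       35     s7          70
7        42     s4          84
3        46     s4          92
11       52     s7         104
12       62     s7         124
10       70     s2         140
2        79     s5         158
9        85     s4         170
8        90     s1         180
take 9 rows with largest battery_x2:
    battery sensor  battery_x2
8        90     s1         180
9        85     s4         170
2        79     s5         158
10       70     s2         140
12       62     s7         124
11       52     s7         104
3        46     s4          92
7        42     s4          84
13       35     s7          70

1122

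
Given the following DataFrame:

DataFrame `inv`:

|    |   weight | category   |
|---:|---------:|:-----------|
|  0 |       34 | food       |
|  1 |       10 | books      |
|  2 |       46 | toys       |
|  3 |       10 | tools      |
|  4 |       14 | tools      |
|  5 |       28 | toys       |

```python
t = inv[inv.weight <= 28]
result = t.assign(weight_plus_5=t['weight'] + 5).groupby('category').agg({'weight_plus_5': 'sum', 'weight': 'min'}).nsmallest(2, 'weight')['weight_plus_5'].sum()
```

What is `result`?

filter rows where weight <= 28:
   weight category
1      10    books
3      10    tools
4      14    tools
5      28     toys
add column weight_plus_5 = t['weight'] + 5:
   weight category  weight_plus_5
1      10    books             15
3      10    tools             15
4      14    tools             19
5      28     toys             33
group by category: sum(weight_plus_5), min(weight):
          weight_plus_5  weight
category                       
books                15      10
tools                34      10
toys                 33      28
take 2 rows with smallest weight:
          weight_plus_5  weight
category                       
books                15      10
tools                34      10
Finally, sum of column 'weight_plus_5' = 49.

49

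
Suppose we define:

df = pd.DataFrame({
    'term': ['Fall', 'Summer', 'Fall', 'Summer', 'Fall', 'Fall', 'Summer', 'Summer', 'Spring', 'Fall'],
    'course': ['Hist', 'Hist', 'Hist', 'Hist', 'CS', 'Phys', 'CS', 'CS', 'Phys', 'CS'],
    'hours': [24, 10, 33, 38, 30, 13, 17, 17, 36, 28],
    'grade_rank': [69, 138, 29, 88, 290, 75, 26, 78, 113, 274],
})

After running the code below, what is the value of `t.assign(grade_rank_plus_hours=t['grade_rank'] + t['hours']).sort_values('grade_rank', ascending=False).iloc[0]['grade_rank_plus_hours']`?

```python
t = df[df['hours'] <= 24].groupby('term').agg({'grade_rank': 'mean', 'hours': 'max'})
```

filter rows where hours <= 24:
     term course  hours  grade_rank
0    Fall   Hist     24          69
1  Summer   Hist     10         138
5    Fall   Phys     13          75
6  Summer     CS     17          26
7  Summer     CS     17          78
group by term: mean(grade_rank), max(hours):
        grade_rank  hours
term                     
Fall     72.000000     24
Summer   80.666667     17
add column grade_rank_plus_hours = t['grade_rank'] + t['hours']:
        grade_rank  hours  grade_rank_plus_hours
term                                            
Fall     72.000000     24              96.000000
Summer   80.666667     17              97.666667
sort by grade_rank descending:
        grade_rank  hours  grade_rank_plus_hours
term                                            
Summer   80.666667     17              97.666667
Fall     72.000000     24              96.000000
Hence 97.6666666667.

97.6666666667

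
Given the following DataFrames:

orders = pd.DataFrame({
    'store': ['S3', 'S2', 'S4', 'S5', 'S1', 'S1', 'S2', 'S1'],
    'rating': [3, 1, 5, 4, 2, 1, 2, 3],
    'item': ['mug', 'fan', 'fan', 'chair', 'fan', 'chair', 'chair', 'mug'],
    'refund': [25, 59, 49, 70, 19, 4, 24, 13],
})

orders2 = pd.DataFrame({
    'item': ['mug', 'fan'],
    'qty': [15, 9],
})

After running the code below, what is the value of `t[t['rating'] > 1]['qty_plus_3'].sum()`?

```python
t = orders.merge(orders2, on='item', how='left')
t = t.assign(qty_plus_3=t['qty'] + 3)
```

merge on 'item' (how='left') → 8 rows:
  store  rating   item  refund   qty
0    S3       3    mug      25  15.0
1    S2       1    fan      59   9.0
2    S4       5    fan      49   9.0
3    S5       4  chair      70   NaN
4    S1       2    fan      19   9.0
5    S1       1  chair       4   NaN
6    S2       2  chair      24   NaN
7    S1       3    mug      13  15.0
add column qty_plus_3 = t['qty'] + 3:
  store  rating   item  refund   qty  qty_plus_3
0    S3       3    mug      25  15.0        18.0
1    S2       1    fan      59   9.0        12.0
2    S4       5    fan      49   9.0        12.0
3    S5       4  chair      70   NaN         NaN
4    S1       2    fan      19   9.0        12.0
5    S1       1  chair       4   NaN         NaN
6    S2       2  chair      24   NaN         NaN
7    S1       3    mug      13  15.0        18.0
filter rows where rating > 1:
  store  rating   item  refund   qty  qty_plus_3
0    S3       3    mug      25  15.0        18.0
2    S4       5    fan      49   9.0        12.0
3    S5       4  chair      70   NaN         NaN
4    S1       2    fan      19   9.0        12.0
6    S2       2  chair      24   NaN         NaN
7    S1       3    mug      13  15.0        18.0
Taking the sum of column 'qty_plus_3' gives 60.0.

60.0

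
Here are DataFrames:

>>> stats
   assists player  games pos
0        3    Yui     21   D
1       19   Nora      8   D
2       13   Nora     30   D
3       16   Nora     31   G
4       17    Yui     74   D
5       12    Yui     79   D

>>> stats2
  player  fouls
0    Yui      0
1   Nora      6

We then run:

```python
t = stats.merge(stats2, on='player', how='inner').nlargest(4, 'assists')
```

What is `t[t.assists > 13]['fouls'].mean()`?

merge on 'player' (how='inner') → 6 rows:
   assists player  games pos  fouls
0        3    Yui     21   D      0
1       19   Nora      8   D      6
2       13   Nora     30   D      6
3       16   Nora     31   G      6
4       17    Yui     74   D      0
5       12    Yui     79   D      0
take 4 rows with largest assists:
   assists player  games pos  fouls
1       19   Nora      8   D      6
4       17    Yui     74   D      0
3       16   Nora     31   G      6
2       13   Nora     30   D      6
filter rows where assists > 13:
   assists player  games pos  fouls
1       19   Nora      8   D      6
4       17    Yui     74   D      0
3       16   Nora     31   G      6

4.0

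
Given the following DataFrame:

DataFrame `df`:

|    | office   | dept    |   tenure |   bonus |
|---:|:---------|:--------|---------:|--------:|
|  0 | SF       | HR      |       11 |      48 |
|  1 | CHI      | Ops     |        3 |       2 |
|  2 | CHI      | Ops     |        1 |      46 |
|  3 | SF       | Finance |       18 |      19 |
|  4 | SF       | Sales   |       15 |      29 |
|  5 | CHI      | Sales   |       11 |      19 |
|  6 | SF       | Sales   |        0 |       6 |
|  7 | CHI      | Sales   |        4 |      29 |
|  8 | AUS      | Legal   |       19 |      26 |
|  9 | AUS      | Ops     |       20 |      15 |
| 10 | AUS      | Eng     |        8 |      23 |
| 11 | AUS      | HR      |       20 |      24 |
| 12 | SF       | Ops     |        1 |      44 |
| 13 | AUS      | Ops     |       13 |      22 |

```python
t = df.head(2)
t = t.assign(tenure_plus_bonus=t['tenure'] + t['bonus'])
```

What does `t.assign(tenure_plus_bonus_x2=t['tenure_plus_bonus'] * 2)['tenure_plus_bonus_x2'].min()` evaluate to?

take first 2 rows:
  office dept  tenure  bonus
0     SF   HR      11     48
1    CHI  Ops       3      2
add column tenure_plus_bonus = t['tenure'] + t['bonus']:
  office dept  tenure  bonus  tenure_plus_bonus
0     SF   HR      11     48                 59
1    CHI  Ops       3      2                  5
add column tenure_plus_bonus_x2 = t['tenure_plus_bonus'] * 2:
  office dept  tenure  bonus  tenure_plus_bonus  tenure_plus_bonus_x2
0     SF   HR      11     48                 59                   118
1    CHI  Ops       3      2                  5                    10
Reading off the min of column 'tenure_plus_bonus_x2', we get 10.

10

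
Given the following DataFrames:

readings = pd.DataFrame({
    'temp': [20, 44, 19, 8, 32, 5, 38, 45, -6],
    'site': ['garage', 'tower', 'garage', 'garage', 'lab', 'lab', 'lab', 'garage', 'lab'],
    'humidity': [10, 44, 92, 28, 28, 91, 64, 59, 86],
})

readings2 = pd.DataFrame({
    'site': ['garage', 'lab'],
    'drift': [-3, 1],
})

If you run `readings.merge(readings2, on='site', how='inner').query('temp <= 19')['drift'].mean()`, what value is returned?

-1.0

merge on 'site' (how='inner') → 8 rows:
   temp    site  humidity  drift
0    20  garage        10     -3
1    19  garage        92     -3
2     8  garage        28     -3
3    32     lab        28      1
4     5     lab        91      1
5    38     lab        64      1
6    45  garage        59     -3
7    -6     lab        86      1
filter rows where temp <= 19:
   temp    site  humidity  drift
1    19  garage        92     -3
2     8  garage        28     -3
4     5     lab        91      1
7    -6     lab        86      1
mean of column 'drift' → -1.0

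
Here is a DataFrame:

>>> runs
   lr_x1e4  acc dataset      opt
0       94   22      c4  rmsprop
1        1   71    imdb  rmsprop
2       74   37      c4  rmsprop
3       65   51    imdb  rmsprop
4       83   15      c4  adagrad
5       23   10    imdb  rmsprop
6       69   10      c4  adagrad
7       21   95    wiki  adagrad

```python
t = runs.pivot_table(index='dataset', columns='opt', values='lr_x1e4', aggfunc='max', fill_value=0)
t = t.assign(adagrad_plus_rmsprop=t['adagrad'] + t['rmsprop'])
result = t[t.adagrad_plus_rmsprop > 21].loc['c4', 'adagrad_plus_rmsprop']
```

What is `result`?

pivot: rows=dataset, cols=opt, max(lr_x1e4):
opt      adagrad  rmsprop
dataset                  
c4            83       94
imdb           0       65
wiki          21        0
add column adagrad_plus_rmsprop = t['adagrad'] + t['rmsprop']:
opt      adagrad  rmsprop  adagrad_plus_rmsprop
dataset                                        
c4            83       94                   177
imdb           0       65                    65
wiki          21        0                    21
filter rows where adagrad_plus_rmsprop > 21:
opt      adagrad  rmsprop  adagrad_plus_rmsprop
dataset                                        
c4            83       94                   177
imdb           0       65                    65
So loc['c4', 'adagrad_plus_rmsprop'] = 177.

177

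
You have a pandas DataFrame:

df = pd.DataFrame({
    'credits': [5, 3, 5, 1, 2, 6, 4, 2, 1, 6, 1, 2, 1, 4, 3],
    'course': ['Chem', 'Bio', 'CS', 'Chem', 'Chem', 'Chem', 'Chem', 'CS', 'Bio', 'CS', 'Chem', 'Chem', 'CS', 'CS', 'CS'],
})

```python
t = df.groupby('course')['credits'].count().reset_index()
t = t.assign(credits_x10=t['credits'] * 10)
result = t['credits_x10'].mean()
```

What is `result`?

group by course, count of credits:
course
Bio     2
CS      6
Chem    7
Name: credits, dtype: int64
reset_index():
  course  credits
0    Bio        2
1     CS        6
2   Chem        7
add column credits_x10 = t['credits'] * 10:
  course  credits  credits_x10
0    Bio        2           20
1     CS        6           60
2   Chem        7           70
Then the mean of column 'credits_x10': 50.0

50.0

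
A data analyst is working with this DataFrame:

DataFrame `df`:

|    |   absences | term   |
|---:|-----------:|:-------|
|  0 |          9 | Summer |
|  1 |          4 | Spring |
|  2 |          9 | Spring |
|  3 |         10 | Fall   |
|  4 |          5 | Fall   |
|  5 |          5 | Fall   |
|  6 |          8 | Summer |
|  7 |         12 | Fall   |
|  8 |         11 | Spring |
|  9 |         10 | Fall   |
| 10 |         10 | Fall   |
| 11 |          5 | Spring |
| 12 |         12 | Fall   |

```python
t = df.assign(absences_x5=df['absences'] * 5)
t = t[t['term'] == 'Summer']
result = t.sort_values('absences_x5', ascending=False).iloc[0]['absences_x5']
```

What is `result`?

45

add column absences_x5 = df['absences'] * 5:
    absences    term  absences_x5
0          9  Summer           45
1          4  Spring           20
2          9  Spring           45
3         10    Fall           50
4          5    Fall           25
5          5    Fall           25
6          8  Summer           40
7         12    Fall           60
8         11  Spring           55
9         10    Fall           50
10        10    Fall           50
11         5  Spring           25
12        12    Fall           60
filter rows where term == 'Summer':
   absences    term  absences_x5
0         9  Summer           45
6         8  Summer           40
sort by absences_x5 descending:
   absences    term  absences_x5
0         9  Summer           45
6         8  Summer           40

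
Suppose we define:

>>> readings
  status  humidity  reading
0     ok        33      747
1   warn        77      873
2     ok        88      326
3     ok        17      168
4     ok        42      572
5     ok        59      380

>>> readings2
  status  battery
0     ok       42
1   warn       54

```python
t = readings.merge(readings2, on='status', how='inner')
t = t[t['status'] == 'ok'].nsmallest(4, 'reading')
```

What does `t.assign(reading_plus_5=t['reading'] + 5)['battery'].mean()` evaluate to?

42.0

merge on 'status' (how='inner') → 6 rows:
  status  humidity  reading  battery
0     ok        33      747       42
1   warn        77      873       54
2     ok        88      326       42
3     ok        17      168       42
4     ok        42      572       42
5     ok        59      380       42
filter rows where status == 'ok':
  status  humidity  reading  battery
0     ok        33      747       42
2     ok        88      326       42
3     ok        17      168       42
4     ok        42      572       42
5     ok        59      380       42
take 4 rows with smallest reading:
  status  humidity  reading  battery
3     ok        17      168       42
2     ok        88      326       42
5     ok        59      380       42
4     ok        42      572       42
add column reading_plus_5 = t['reading'] + 5:
  status  humidity  reading  battery  reading_plus_5
3     ok        17      168       42             173
2     ok        88      326       42             331
5     ok        59      380       42             385
4     ok        42      572       42             577
Taking the mean of column 'battery' gives 42.0.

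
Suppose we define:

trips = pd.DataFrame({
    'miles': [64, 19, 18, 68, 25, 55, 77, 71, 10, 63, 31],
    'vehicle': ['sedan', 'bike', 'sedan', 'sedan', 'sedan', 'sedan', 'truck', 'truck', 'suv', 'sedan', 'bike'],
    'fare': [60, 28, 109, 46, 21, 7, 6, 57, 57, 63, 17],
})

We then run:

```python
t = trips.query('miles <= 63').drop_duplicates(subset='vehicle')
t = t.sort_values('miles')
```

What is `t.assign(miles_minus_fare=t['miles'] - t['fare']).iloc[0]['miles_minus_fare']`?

-47

filter rows where miles <= 63:
    miles vehicle  fare
1      19    bike    28
2      18   sedan   109
4      25   sedan    21
5      55   sedan     7
8      10     suv    57
9      63   sedan    63
10     31    bike    17
drop duplicate vehicle (keep=first):
   miles vehicle  fare
1     19    bike    28
2     18   sedan   109
8     10     suv    57
sort by miles:
   miles vehicle  fare
8     10     suv    57
2     18   sedan   109
1     19    bike    28
add column miles_minus_fare = t['miles'] - t['fare']:
   miles vehicle  fare  miles_minus_fare
8     10     suv    57               -47
2     18   sedan   109               -91
1     19    bike    28                -9
So iloc[0]['miles_minus_fare'] = -47.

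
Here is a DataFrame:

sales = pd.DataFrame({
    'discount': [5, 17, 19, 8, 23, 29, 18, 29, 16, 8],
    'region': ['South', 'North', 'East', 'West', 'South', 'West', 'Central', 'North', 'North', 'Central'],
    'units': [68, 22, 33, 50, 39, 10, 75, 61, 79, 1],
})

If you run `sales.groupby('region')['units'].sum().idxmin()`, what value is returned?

East

group by region, sum of units:
region
Central     76
East        33
North      162
South      107
West        60
Name: units, dtype: int64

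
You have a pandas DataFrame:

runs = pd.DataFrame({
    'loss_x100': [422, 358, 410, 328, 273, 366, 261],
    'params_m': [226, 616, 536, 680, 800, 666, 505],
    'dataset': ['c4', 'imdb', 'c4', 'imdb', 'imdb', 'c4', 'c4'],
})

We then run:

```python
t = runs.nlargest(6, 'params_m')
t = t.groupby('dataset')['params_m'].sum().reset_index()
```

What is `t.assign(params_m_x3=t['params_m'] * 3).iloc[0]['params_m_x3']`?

take 6 rows with largest params_m:
   loss_x100  params_m dataset
4        273       800    imdb
3        328       680    imdb
5        366       666      c4
1        358       616    imdb
2        410       536      c4
6        261       505      c4
group by dataset, sum of params_m:
dataset
c4      1707
imdb    2096
Name: params_m, dtype: int64
reset_index():
  dataset  params_m
0      c4      1707
1    imdb      2096
add column params_m_x3 = t['params_m'] * 3:
  dataset  params_m  params_m_x3
0      c4      1707         5121
1    imdb      2096         6288

5121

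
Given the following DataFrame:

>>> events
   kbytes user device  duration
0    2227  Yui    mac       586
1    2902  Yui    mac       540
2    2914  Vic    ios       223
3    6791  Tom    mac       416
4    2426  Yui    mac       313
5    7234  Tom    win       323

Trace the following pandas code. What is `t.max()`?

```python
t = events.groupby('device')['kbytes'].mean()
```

7234.0

group by device, mean of kbytes:
device
ios    2914.0
mac    3586.5
win    7234.0
Name: kbytes, dtype: float64
max of the resulting series → 7234.0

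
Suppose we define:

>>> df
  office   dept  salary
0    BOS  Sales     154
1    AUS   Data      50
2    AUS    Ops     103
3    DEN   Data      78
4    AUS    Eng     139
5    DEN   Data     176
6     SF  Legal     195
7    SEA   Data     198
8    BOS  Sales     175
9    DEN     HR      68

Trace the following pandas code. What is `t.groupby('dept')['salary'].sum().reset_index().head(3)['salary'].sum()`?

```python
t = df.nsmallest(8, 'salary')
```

511

take 8 rows with smallest salary:
  office   dept  salary
1    AUS   Data      50
9    DEN     HR      68
3    DEN   Data      78
2    AUS    Ops     103
4    AUS    Eng     139
0    BOS  Sales     154
8    BOS  Sales     175
5    DEN   Data     176
group by dept, sum of salary:
dept
Data     304
Eng      139
HR        68
Ops      103
Sales    329
Name: salary, dtype: int64
reset_index():
    dept  salary
0   Data     304
1    Eng     139
2     HR      68
3    Ops     103
4  Sales     329
take first 3 rows:
   dept  salary
0  Data     304
1   Eng     139
2    HR      68
So sum() = 511.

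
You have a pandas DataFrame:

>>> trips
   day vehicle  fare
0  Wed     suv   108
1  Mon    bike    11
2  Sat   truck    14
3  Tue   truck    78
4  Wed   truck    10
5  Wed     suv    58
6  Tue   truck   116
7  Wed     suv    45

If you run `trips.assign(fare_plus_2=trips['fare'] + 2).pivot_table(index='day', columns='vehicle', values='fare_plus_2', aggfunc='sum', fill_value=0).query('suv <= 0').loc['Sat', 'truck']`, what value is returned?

add column fare_plus_2 = trips['fare'] + 2:
   day vehicle  fare  fare_plus_2
0  Wed     suv   108          110
1  Mon    bike    11           13
2  Sat   truck    14           16
3  Tue   truck    78           80
4  Wed   truck    10           12
5  Wed     suv    58           60
6  Tue   truck   116          118
7  Wed     suv    45           47
pivot: rows=day, cols=vehicle, sum(fare_plus_2):
vehicle  bike  suv  truck
day                      
Mon        13    0      0
Sat         0    0     16
Tue         0    0    198
Wed         0  217     12
filter rows where suv <= 0:
vehicle  bike  suv  truck
day                      
Mon        13    0      0
Sat         0    0     16
Tue         0    0    198
So loc['Sat', 'truck'] = 16.

16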